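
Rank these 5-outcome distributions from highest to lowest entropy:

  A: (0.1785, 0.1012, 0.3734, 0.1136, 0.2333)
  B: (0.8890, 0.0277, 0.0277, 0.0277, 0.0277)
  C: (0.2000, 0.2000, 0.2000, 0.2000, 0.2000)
C > A > B

Key insight: Entropy is maximized by uniform distributions and minimized by concentrated distributions.

- Uniform distributions have maximum entropy log₂(5) = 2.3219 bits
- The more "peaked" or concentrated a distribution, the lower its entropy

Entropies:
  H(A) = 2.1552 bits
  H(B) = 0.7249 bits
  H(C) = 2.3219 bits

Ranking: C > A > B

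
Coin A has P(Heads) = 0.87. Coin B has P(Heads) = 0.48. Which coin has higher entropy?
B

For binary distributions, entropy is maximized at p=0.5 and decreases as p moves toward 0 or 1.

H(A) = H(0.87) = 0.5574 bits
H(B) = H(0.48) = 0.9988 bits

Distribution B (p=0.48) is closer to uniform (p=0.5), so it has higher entropy.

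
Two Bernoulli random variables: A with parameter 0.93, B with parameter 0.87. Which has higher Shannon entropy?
B

For binary distributions, entropy is maximized at p=0.5 and decreases as p moves toward 0 or 1.

H(A) = H(0.93) = 0.3659 bits
H(B) = H(0.87) = 0.5574 bits

Distribution B (p=0.87) is closer to uniform (p=0.5), so it has higher entropy.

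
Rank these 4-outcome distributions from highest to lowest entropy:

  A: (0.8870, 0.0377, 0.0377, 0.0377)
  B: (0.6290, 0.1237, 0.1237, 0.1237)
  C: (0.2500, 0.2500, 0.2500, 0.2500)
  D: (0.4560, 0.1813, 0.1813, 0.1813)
C > D > B > A

Key insight: Entropy is maximized by uniform distributions and minimized by concentrated distributions.

Entropies:
  H(A) = 0.6880 bits
  H(B) = 1.5395 bits
  H(C) = 2.0000 bits
  H(D) = 1.8566 bits

Ranking: C > D > B > A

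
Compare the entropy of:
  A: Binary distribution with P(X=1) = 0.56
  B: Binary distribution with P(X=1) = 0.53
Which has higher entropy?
B

For binary distributions, entropy is maximized at p=0.5 and decreases as p moves toward 0 or 1.

H(A) = H(0.56) = 0.9896 bits
H(B) = H(0.53) = 0.9974 bits

Distribution B (p=0.53) is closer to uniform (p=0.5), so it has higher entropy.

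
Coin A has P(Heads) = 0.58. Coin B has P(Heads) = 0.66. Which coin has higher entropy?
A

For binary distributions, entropy is maximized at p=0.5 and decreases as p moves toward 0 or 1.

H(A) = H(0.58) = 0.9815 bits
H(B) = H(0.66) = 0.9248 bits

Distribution A (p=0.58) is closer to uniform (p=0.5), so it has higher entropy.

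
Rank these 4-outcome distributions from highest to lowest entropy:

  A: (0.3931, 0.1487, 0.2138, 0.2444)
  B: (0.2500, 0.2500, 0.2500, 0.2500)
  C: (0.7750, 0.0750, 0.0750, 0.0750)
B > A > C

Key insight: Entropy is maximized by uniform distributions and minimized by concentrated distributions.

- Uniform distributions have maximum entropy log₂(4) = 2.0000 bits
- The more "peaked" or concentrated a distribution, the lower its entropy

Entropies:
  H(A) = 1.9110 bits
  H(B) = 2.0000 bits
  H(C) = 1.1258 bits

Ranking: B > A > C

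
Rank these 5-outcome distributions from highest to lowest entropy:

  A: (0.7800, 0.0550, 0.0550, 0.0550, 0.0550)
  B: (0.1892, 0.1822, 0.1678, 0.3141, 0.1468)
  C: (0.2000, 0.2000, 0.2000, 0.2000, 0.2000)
C > B > A

Key insight: Entropy is maximized by uniform distributions and minimized by concentrated distributions.

- Uniform distributions have maximum entropy log₂(5) = 2.3219 bits
- The more "peaked" or concentrated a distribution, the lower its entropy

Entropies:
  H(A) = 1.2002 bits
  H(B) = 2.2652 bits
  H(C) = 2.3219 bits

Ranking: C > B > A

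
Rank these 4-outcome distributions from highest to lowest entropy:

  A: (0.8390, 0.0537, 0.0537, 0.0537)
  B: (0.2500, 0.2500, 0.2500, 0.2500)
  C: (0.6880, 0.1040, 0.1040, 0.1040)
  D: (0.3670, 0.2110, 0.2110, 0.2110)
B > D > C > A

Key insight: Entropy is maximized by uniform distributions and minimized by concentrated distributions.

Entropies:
  H(A) = 0.8919 bits
  H(B) = 2.0000 bits
  H(C) = 1.3900 bits
  H(D) = 1.9516 bits

Ranking: B > D > C > A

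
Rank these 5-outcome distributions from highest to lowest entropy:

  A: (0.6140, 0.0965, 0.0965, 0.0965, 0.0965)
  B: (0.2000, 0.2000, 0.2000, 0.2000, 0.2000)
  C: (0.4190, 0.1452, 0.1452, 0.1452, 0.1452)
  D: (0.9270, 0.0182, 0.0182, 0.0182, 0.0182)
B > C > A > D

Key insight: Entropy is maximized by uniform distributions and minimized by concentrated distributions.

Entropies:
  H(A) = 1.7342 bits
  H(B) = 2.3219 bits
  H(C) = 2.1430 bits
  H(D) = 0.5230 bits

Ranking: B > C > A > D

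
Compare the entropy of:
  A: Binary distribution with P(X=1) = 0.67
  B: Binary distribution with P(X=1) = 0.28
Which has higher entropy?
A

For binary distributions, entropy is maximized at p=0.5 and decreases as p moves toward 0 or 1.

H(A) = H(0.67) = 0.9149 bits
H(B) = H(0.28) = 0.8555 bits

Distribution A (p=0.67) is closer to uniform (p=0.5), so it has higher entropy.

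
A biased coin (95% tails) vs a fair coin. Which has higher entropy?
Fair coin

The fair coin is uniform (p=0.5), maximizing binary entropy at 1 bit. The biased coin has H(0.95) ≈ 0.286 bits — its outcome is more predictable, so its entropy is lower.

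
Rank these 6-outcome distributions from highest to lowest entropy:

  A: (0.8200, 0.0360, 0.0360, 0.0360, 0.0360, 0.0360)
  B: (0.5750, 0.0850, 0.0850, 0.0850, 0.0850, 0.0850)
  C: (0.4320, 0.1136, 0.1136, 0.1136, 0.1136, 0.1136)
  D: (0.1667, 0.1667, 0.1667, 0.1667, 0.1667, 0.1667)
D > C > B > A

Key insight: Entropy is maximized by uniform distributions and minimized by concentrated distributions.

Entropies:
  H(A) = 1.0980 bits
  H(B) = 1.9705 bits
  H(C) = 2.3055 bits
  H(D) = 2.5850 bits

Ranking: D > C > B > A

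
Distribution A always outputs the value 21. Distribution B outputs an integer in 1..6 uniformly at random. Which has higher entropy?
B

A is deterministic, so H(A) = 0. B is uniform over 6 outcomes, so H(B) = log₂(6) = 2.585 bits. Any distribution with genuine randomness has higher entropy than a deterministic one.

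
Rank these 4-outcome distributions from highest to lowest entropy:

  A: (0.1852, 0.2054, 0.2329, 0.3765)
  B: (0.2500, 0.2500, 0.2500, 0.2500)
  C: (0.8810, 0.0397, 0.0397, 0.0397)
B > A > C

Key insight: Entropy is maximized by uniform distributions and minimized by concentrated distributions.

- Uniform distributions have maximum entropy log₂(4) = 2.0000 bits
- The more "peaked" or concentrated a distribution, the lower its entropy

Entropies:
  H(A) = 1.9398 bits
  H(B) = 2.0000 bits
  H(C) = 0.7151 bits

Ranking: B > A > C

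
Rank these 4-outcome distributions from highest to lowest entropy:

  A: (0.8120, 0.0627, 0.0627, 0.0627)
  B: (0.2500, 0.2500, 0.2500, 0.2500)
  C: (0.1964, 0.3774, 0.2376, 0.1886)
B > C > A

Key insight: Entropy is maximized by uniform distributions and minimized by concentrated distributions.

- Uniform distributions have maximum entropy log₂(4) = 2.0000 bits
- The more "peaked" or concentrated a distribution, the lower its entropy

Entropies:
  H(A) = 0.9952 bits
  H(B) = 2.0000 bits
  H(C) = 1.9383 bits

Ranking: B > C > A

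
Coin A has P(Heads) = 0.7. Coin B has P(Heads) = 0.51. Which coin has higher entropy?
B

For binary distributions, entropy is maximized at p=0.5 and decreases as p moves toward 0 or 1.

H(A) = H(0.7) = 0.8813 bits
H(B) = H(0.51) = 0.9997 bits

Distribution B (p=0.51) is closer to uniform (p=0.5), so it has higher entropy.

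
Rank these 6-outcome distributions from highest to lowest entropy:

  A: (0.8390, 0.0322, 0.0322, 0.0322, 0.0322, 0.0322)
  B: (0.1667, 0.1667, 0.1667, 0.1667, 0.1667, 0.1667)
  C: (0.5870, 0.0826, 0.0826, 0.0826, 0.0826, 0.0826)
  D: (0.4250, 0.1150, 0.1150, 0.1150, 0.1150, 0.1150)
B > D > C > A

Key insight: Entropy is maximized by uniform distributions and minimized by concentrated distributions.

Entropies:
  H(A) = 1.0105 bits
  H(B) = 2.5850 bits
  H(C) = 1.9370 bits
  H(D) = 2.3188 bits

Ranking: B > D > C > A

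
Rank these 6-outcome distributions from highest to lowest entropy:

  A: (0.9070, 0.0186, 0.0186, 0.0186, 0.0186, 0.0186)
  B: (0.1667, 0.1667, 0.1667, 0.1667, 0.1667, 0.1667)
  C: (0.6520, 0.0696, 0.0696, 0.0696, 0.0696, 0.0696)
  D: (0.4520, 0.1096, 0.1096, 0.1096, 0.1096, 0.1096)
B > D > C > A

Key insight: Entropy is maximized by uniform distributions and minimized by concentrated distributions.

Entropies:
  H(A) = 0.6623 bits
  H(B) = 2.5850 bits
  H(C) = 1.7403 bits
  H(D) = 2.2658 bits

Ranking: B > D > C > A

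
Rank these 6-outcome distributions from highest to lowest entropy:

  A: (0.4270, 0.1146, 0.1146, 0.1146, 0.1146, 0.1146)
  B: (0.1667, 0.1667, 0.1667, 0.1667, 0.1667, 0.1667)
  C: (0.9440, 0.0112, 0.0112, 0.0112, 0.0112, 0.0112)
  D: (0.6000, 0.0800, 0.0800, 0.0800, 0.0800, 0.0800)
B > A > D > C

Key insight: Entropy is maximized by uniform distributions and minimized by concentrated distributions.

Entropies:
  H(A) = 2.3150 bits
  H(B) = 2.5850 bits
  H(C) = 0.4414 bits
  H(D) = 1.8997 bits

Ranking: B > A > D > C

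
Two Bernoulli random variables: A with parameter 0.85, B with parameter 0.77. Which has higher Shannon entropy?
B

For binary distributions, entropy is maximized at p=0.5 and decreases as p moves toward 0 or 1.

H(A) = H(0.85) = 0.6098 bits
H(B) = H(0.77) = 0.7780 bits

Distribution B (p=0.77) is closer to uniform (p=0.5), so it has higher entropy.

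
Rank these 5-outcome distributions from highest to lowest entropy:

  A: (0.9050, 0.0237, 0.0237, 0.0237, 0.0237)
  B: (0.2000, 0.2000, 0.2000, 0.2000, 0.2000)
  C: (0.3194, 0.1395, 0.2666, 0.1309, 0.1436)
B > C > A

Key insight: Entropy is maximized by uniform distributions and minimized by concentrated distributions.

- Uniform distributions have maximum entropy log₂(5) = 2.3219 bits
- The more "peaked" or concentrated a distribution, the lower its entropy

Entropies:
  H(A) = 0.6429 bits
  H(B) = 2.3219 bits
  H(C) = 2.2168 bits

Ranking: B > C > A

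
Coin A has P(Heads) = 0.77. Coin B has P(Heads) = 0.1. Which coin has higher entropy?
A

For binary distributions, entropy is maximized at p=0.5 and decreases as p moves toward 0 or 1.

H(A) = H(0.77) = 0.7780 bits
H(B) = H(0.1) = 0.4690 bits

Distribution A (p=0.77) is closer to uniform (p=0.5), so it has higher entropy.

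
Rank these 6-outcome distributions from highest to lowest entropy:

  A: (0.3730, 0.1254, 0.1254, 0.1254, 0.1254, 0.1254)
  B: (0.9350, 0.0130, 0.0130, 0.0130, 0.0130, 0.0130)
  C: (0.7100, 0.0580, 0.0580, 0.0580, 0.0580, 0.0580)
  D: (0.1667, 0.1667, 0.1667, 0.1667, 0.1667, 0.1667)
D > A > C > B

Key insight: Entropy is maximized by uniform distributions and minimized by concentrated distributions.

Entropies:
  H(A) = 2.4088 bits
  H(B) = 0.4979 bits
  H(C) = 1.5421 bits
  H(D) = 2.5850 bits

Ranking: D > A > C > B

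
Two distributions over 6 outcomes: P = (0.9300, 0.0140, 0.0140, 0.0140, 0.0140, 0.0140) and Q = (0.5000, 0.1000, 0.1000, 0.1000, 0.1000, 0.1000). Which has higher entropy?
Q

P is highly concentrated on one outcome (93%), making it nearly deterministic. Q spreads its mass more evenly (max 50%). The more spread-out distribution has higher entropy: H(P) ≈ 0.528 bits, H(Q) ≈ 2.161 bits.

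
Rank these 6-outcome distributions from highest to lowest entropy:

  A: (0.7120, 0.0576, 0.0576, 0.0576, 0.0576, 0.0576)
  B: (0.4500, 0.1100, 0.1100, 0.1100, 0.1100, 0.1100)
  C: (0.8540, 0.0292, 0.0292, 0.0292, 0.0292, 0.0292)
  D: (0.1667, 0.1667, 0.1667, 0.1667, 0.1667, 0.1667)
D > B > A > C

Key insight: Entropy is maximized by uniform distributions and minimized by concentrated distributions.

Entropies:
  H(A) = 1.5348 bits
  H(B) = 2.2698 bits
  H(C) = 0.9387 bits
  H(D) = 2.5850 bits

Ranking: D > B > A > C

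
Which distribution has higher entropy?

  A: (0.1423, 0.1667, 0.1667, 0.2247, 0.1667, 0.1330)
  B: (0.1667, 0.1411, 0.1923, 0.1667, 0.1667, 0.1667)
B

Both distributions are close to uniform, making this a harder comparison.

H(A) = 2.5638 bits
H(B) = 2.5793 bits

The distribution closer to uniform has higher entropy.
Answer: B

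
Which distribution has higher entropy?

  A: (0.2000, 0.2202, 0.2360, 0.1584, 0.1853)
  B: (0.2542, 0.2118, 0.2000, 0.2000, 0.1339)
A

Both distributions are close to uniform, making this a harder comparison.

H(A) = 2.3086 bits
H(B) = 2.2938 bits

The distribution closer to uniform has higher entropy.
Answer: A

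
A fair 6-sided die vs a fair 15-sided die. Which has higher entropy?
15-sided die

Both are uniform distributions; for uniform over n outcomes, H = log₂(n). H(6-sided) = log₂(6) = 2.585 bits and H(15-sided) = log₂(15) = 3.907 bits. More outcomes in a uniform distribution means higher entropy.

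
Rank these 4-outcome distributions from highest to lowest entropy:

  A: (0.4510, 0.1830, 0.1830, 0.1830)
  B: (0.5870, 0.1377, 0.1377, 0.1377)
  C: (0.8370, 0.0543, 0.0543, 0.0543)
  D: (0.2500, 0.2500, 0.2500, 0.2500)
D > A > B > C

Key insight: Entropy is maximized by uniform distributions and minimized by concentrated distributions.

Entropies:
  H(A) = 1.8632 bits
  H(B) = 1.6326 bits
  H(C) = 0.8998 bits
  H(D) = 2.0000 bits

Ranking: D > A > B > C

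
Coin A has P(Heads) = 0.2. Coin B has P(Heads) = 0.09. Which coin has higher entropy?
A

For binary distributions, entropy is maximized at p=0.5 and decreases as p moves toward 0 or 1.

H(A) = H(0.2) = 0.7219 bits
H(B) = H(0.09) = 0.4365 bits

Distribution A (p=0.2) is closer to uniform (p=0.5), so it has higher entropy.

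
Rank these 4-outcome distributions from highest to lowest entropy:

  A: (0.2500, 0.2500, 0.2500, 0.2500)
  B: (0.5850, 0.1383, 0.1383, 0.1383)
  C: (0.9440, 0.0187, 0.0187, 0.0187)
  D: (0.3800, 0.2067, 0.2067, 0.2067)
A > D > B > C

Key insight: Entropy is maximized by uniform distributions and minimized by concentrated distributions.

Entropies:
  H(A) = 2.0000 bits
  H(B) = 1.6368 bits
  H(C) = 0.4001 bits
  H(D) = 1.9407 bits

Ranking: A > D > B > C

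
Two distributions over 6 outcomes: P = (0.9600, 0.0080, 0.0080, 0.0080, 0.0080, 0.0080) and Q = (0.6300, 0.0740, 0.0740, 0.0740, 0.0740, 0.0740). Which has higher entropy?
Q

P is highly concentrated on one outcome (96%), making it nearly deterministic. Q spreads its mass more evenly (max 63%). The more spread-out distribution has higher entropy: H(P) ≈ 0.335 bits, H(Q) ≈ 1.810 bits.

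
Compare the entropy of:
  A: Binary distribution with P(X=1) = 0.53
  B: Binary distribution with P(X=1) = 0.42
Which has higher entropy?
A

For binary distributions, entropy is maximized at p=0.5 and decreases as p moves toward 0 or 1.

H(A) = H(0.53) = 0.9974 bits
H(B) = H(0.42) = 0.9815 bits

Distribution A (p=0.53) is closer to uniform (p=0.5), so it has higher entropy.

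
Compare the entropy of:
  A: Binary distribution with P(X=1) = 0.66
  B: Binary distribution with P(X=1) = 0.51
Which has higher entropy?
B

For binary distributions, entropy is maximized at p=0.5 and decreases as p moves toward 0 or 1.

H(A) = H(0.66) = 0.9248 bits
H(B) = H(0.51) = 0.9997 bits

Distribution B (p=0.51) is closer to uniform (p=0.5), so it has higher entropy.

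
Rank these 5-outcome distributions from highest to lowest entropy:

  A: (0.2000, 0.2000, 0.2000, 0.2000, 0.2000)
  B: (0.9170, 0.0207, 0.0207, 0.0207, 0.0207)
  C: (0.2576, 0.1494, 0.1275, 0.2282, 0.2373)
A > C > B

Key insight: Entropy is maximized by uniform distributions and minimized by concentrated distributions.

- Uniform distributions have maximum entropy log₂(5) = 2.3219 bits
- The more "peaked" or concentrated a distribution, the lower its entropy

Entropies:
  H(A) = 2.3219 bits
  H(B) = 0.5787 bits
  H(C) = 2.2716 bits

Ranking: A > C > B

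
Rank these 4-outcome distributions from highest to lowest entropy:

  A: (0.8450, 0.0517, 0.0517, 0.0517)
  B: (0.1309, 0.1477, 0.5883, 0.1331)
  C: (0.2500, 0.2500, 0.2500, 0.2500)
C > B > A

Key insight: Entropy is maximized by uniform distributions and minimized by concentrated distributions.

- Uniform distributions have maximum entropy log₂(4) = 2.0000 bits
- The more "peaked" or concentrated a distribution, the lower its entropy

Entropies:
  H(A) = 0.8679 bits
  H(B) = 1.6291 bits
  H(C) = 2.0000 bits

Ranking: C > B > A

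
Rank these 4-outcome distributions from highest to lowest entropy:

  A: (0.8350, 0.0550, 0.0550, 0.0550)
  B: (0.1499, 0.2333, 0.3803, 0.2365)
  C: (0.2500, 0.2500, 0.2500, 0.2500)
C > B > A

Key insight: Entropy is maximized by uniform distributions and minimized by concentrated distributions.

- Uniform distributions have maximum entropy log₂(4) = 2.0000 bits
- The more "peaked" or concentrated a distribution, the lower its entropy

Entropies:
  H(A) = 0.9077 bits
  H(B) = 1.9227 bits
  H(C) = 2.0000 bits

Ranking: C > B > A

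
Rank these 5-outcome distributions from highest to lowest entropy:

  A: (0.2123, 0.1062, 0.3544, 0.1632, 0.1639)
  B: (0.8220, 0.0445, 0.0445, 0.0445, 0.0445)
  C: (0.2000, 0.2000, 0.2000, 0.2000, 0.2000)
C > A > B

Key insight: Entropy is maximized by uniform distributions and minimized by concentrated distributions.

- Uniform distributions have maximum entropy log₂(5) = 2.3219 bits
- The more "peaked" or concentrated a distribution, the lower its entropy

Entropies:
  H(A) = 2.2030 bits
  H(B) = 1.0317 bits
  H(C) = 2.3219 bits

Ranking: C > A > B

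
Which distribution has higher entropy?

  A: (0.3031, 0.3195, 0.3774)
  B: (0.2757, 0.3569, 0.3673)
A

Both distributions are close to uniform, making this a harder comparison.

H(A) = 1.5785 bits
H(B) = 1.5737 bits

The distribution closer to uniform has higher entropy.
Answer: A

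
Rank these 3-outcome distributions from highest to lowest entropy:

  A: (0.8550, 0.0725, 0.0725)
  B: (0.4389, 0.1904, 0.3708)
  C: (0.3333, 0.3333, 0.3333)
C > B > A

Key insight: Entropy is maximized by uniform distributions and minimized by concentrated distributions.

- Uniform distributions have maximum entropy log₂(3) = 1.5850 bits
- The more "peaked" or concentrated a distribution, the lower its entropy

Entropies:
  H(A) = 0.7422 bits
  H(B) = 1.5077 bits
  H(C) = 1.5850 bits

Ranking: C > B > A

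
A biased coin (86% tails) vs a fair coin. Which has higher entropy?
Fair coin

The fair coin is uniform (p=0.5), maximizing binary entropy at 1 bit. The biased coin has H(0.86) ≈ 0.584 bits — its outcome is more predictable, so its entropy is lower.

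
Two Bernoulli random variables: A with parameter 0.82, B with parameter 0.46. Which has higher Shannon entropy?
B

For binary distributions, entropy is maximized at p=0.5 and decreases as p moves toward 0 or 1.

H(A) = H(0.82) = 0.6801 bits
H(B) = H(0.46) = 0.9954 bits

Distribution B (p=0.46) is closer to uniform (p=0.5), so it has higher entropy.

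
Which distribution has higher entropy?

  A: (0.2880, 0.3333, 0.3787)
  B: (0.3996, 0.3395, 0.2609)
A

Both distributions are close to uniform, making this a harder comparison.

H(A) = 1.5760 bits
H(B) = 1.5637 bits

The distribution closer to uniform has higher entropy.
Answer: A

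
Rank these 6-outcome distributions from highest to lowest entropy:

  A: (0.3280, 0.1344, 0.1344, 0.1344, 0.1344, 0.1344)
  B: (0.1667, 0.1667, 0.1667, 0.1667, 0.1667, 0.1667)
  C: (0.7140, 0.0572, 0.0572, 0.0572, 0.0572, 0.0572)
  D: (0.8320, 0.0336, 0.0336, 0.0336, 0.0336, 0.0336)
B > A > C > D

Key insight: Entropy is maximized by uniform distributions and minimized by concentrated distributions.

Entropies:
  H(A) = 2.4732 bits
  H(B) = 2.5850 bits
  H(C) = 1.5276 bits
  H(D) = 1.0432 bits

Ranking: B > A > C > D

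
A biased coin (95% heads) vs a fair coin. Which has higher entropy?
Fair coin

The fair coin is uniform (p=0.5), maximizing binary entropy at 1 bit. The biased coin has H(0.95) ≈ 0.286 bits — its outcome is more predictable, so its entropy is lower.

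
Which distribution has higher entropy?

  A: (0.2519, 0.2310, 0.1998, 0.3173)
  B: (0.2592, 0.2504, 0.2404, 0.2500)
B

Both distributions are close to uniform, making this a harder comparison.

H(A) = 1.9791 bits
H(B) = 1.9995 bits

The distribution closer to uniform has higher entropy.
Answer: B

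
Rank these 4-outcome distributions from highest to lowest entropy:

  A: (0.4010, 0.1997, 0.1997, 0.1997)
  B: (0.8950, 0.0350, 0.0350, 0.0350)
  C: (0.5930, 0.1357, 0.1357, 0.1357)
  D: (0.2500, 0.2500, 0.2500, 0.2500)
D > A > C > B

Key insight: Entropy is maximized by uniform distributions and minimized by concentrated distributions.

Entropies:
  H(A) = 1.9209 bits
  H(B) = 0.6511 bits
  H(C) = 1.6200 bits
  H(D) = 2.0000 bits

Ranking: D > A > C > B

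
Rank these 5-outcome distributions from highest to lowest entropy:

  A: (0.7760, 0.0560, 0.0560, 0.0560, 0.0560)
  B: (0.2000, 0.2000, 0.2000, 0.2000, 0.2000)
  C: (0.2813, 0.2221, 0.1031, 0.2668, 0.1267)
B > C > A

Key insight: Entropy is maximized by uniform distributions and minimized by concentrated distributions.

- Uniform distributions have maximum entropy log₂(5) = 2.3219 bits
- The more "peaked" or concentrated a distribution, the lower its entropy

Entropies:
  H(A) = 1.2154 bits
  H(B) = 2.3219 bits
  H(C) = 2.2209 bits

Ranking: B > C > A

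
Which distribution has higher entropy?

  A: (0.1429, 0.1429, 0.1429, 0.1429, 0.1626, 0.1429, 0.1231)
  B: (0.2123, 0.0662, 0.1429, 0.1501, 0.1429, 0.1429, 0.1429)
A

Both distributions are close to uniform, making this a harder comparison.

H(A) = 2.8034 bits
H(B) = 2.7488 bits

The distribution closer to uniform has higher entropy.
Answer: A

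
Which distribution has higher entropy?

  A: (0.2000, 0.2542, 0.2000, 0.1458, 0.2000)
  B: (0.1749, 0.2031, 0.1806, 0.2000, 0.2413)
B

Both distributions are close to uniform, making this a harder comparison.

H(A) = 2.3005 bits
H(B) = 2.3124 bits

The distribution closer to uniform has higher entropy.
Answer: B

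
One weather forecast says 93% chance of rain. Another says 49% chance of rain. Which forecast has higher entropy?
49% forecast

Treat each forecast as a Bernoulli distribution. Binary entropy is maximized at p=0.5 and falls off symmetrically toward 0 or 1. The 49% forecast is closer to 50%, so it is more uncertain. H(93%) ≈ 0.366 bits, H(49%) ≈ 1.000 bits.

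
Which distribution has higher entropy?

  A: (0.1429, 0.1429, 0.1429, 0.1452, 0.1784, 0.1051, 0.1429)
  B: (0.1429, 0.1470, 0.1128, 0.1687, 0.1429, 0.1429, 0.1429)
B

Both distributions are close to uniform, making this a harder comparison.

H(A) = 2.7935 bits
H(B) = 2.7992 bits

The distribution closer to uniform has higher entropy.
Answer: B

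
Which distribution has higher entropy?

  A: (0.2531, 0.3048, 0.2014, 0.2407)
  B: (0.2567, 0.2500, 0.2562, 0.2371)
B

Both distributions are close to uniform, making this a harder comparison.

H(A) = 1.9843 bits
H(B) = 1.9993 bits

The distribution closer to uniform has higher entropy.
Answer: B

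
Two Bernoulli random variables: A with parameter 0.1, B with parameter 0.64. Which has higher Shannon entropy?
B

For binary distributions, entropy is maximized at p=0.5 and decreases as p moves toward 0 or 1.

H(A) = H(0.1) = 0.4690 bits
H(B) = H(0.64) = 0.9427 bits

Distribution B (p=0.64) is closer to uniform (p=0.5), so it has higher entropy.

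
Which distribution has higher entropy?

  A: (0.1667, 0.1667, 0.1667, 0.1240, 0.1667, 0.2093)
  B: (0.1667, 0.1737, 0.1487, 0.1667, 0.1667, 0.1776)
B

Both distributions are close to uniform, making this a harder comparison.

H(A) = 2.5690 bits
H(B) = 2.5828 bits

The distribution closer to uniform has higher entropy.
Answer: B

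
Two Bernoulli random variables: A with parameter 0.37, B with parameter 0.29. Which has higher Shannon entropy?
A

For binary distributions, entropy is maximized at p=0.5 and decreases as p moves toward 0 or 1.

H(A) = H(0.37) = 0.9507 bits
H(B) = H(0.29) = 0.8687 bits

Distribution A (p=0.37) is closer to uniform (p=0.5), so it has higher entropy.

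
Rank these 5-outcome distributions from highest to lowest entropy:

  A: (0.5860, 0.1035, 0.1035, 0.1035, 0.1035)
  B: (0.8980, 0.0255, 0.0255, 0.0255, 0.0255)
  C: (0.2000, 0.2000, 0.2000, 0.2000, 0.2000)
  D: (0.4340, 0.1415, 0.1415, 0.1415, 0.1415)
C > D > A > B

Key insight: Entropy is maximized by uniform distributions and minimized by concentrated distributions.

Entropies:
  H(A) = 1.8066 bits
  H(B) = 0.6793 bits
  H(C) = 2.3219 bits
  H(D) = 2.1194 bits

Ranking: C > D > A > B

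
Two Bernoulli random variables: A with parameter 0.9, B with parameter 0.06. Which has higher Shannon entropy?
A

For binary distributions, entropy is maximized at p=0.5 and decreases as p moves toward 0 or 1.

H(A) = H(0.9) = 0.4690 bits
H(B) = H(0.06) = 0.3274 bits

Distribution A (p=0.9) is closer to uniform (p=0.5), so it has higher entropy.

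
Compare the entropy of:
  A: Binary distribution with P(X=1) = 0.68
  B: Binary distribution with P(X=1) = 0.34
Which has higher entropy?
B

For binary distributions, entropy is maximized at p=0.5 and decreases as p moves toward 0 or 1.

H(A) = H(0.68) = 0.9044 bits
H(B) = H(0.34) = 0.9248 bits

Distribution B (p=0.34) is closer to uniform (p=0.5), so it has higher entropy.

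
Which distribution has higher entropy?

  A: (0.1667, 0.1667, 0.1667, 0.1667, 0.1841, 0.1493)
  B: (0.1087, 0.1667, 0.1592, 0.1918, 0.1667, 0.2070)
A

Both distributions are close to uniform, making this a harder comparison.

H(A) = 2.5823 bits
H(B) = 2.5590 bits

The distribution closer to uniform has higher entropy.
Answer: A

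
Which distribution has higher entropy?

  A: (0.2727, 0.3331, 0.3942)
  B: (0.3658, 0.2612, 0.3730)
A

Both distributions are close to uniform, making this a harder comparison.

H(A) = 1.5689 bits
H(B) = 1.5673 bits

The distribution closer to uniform has higher entropy.
Answer: A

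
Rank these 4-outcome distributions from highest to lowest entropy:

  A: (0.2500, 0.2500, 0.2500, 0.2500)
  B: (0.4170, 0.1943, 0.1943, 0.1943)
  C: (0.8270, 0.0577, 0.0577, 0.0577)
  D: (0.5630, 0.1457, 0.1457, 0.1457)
A > B > D > C

Key insight: Entropy is maximized by uniform distributions and minimized by concentrated distributions.

Entropies:
  H(A) = 2.0000 bits
  H(B) = 1.9041 bits
  H(C) = 0.9387 bits
  H(D) = 1.6811 bits

Ranking: A > B > D > C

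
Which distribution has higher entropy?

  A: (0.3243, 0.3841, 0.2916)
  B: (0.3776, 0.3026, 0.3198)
B

Both distributions are close to uniform, making this a harder comparison.

H(A) = 1.5755 bits
H(B) = 1.5784 bits

The distribution closer to uniform has higher entropy.
Answer: B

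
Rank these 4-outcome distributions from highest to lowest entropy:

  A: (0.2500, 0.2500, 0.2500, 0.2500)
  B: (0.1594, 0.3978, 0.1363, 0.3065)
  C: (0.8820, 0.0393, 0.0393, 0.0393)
A > B > C

Key insight: Entropy is maximized by uniform distributions and minimized by concentrated distributions.

- Uniform distributions have maximum entropy log₂(4) = 2.0000 bits
- The more "peaked" or concentrated a distribution, the lower its entropy

Entropies:
  H(A) = 2.0000 bits
  H(B) = 1.8661 bits
  H(C) = 0.7106 bits

Ranking: A > B > C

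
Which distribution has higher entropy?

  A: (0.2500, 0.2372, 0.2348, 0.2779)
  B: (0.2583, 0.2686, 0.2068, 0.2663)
A

Both distributions are close to uniform, making this a harder comparison.

H(A) = 1.9967 bits
H(B) = 1.9923 bits

The distribution closer to uniform has higher entropy.
Answer: A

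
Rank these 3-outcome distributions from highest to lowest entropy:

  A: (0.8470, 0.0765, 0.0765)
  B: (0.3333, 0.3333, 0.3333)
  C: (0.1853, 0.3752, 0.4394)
B > C > A

Key insight: Entropy is maximized by uniform distributions and minimized by concentrated distributions.

- Uniform distributions have maximum entropy log₂(3) = 1.5850 bits
- The more "peaked" or concentrated a distribution, the lower its entropy

Entropies:
  H(A) = 0.7703 bits
  H(B) = 1.5850 bits
  H(C) = 1.5026 bits

Ranking: B > C > A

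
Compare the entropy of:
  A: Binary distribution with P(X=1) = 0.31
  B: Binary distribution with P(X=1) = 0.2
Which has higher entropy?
A

For binary distributions, entropy is maximized at p=0.5 and decreases as p moves toward 0 or 1.

H(A) = H(0.31) = 0.8932 bits
H(B) = H(0.2) = 0.7219 bits

Distribution A (p=0.31) is closer to uniform (p=0.5), so it has higher entropy.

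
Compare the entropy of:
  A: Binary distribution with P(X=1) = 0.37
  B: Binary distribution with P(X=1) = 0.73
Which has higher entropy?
A

For binary distributions, entropy is maximized at p=0.5 and decreases as p moves toward 0 or 1.

H(A) = H(0.37) = 0.9507 bits
H(B) = H(0.73) = 0.8415 bits

Distribution A (p=0.37) is closer to uniform (p=0.5), so it has higher entropy.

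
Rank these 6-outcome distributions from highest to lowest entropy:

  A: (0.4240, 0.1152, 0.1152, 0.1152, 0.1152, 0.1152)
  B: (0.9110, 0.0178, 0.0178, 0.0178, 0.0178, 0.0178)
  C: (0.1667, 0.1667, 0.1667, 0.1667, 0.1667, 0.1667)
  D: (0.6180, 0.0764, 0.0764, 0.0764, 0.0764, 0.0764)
C > A > D > B

Key insight: Entropy is maximized by uniform distributions and minimized by concentrated distributions.

Entropies:
  H(A) = 2.3207 bits
  H(B) = 0.6398 bits
  H(C) = 2.5850 bits
  H(D) = 1.8464 bits

Ranking: C > A > D > B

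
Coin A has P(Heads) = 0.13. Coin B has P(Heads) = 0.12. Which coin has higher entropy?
A

For binary distributions, entropy is maximized at p=0.5 and decreases as p moves toward 0 or 1.

H(A) = H(0.13) = 0.5574 bits
H(B) = H(0.12) = 0.5294 bits

Distribution A (p=0.13) is closer to uniform (p=0.5), so it has higher entropy.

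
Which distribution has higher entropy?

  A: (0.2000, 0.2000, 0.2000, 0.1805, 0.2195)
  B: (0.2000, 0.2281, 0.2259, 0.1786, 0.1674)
A

Both distributions are close to uniform, making this a harder comparison.

H(A) = 2.3192 bits
H(B) = 2.3111 bits

The distribution closer to uniform has higher entropy.
Answer: A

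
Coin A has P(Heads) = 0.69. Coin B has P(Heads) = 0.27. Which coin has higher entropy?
A

For binary distributions, entropy is maximized at p=0.5 and decreases as p moves toward 0 or 1.

H(A) = H(0.69) = 0.8932 bits
H(B) = H(0.27) = 0.8415 bits

Distribution A (p=0.69) is closer to uniform (p=0.5), so it has higher entropy.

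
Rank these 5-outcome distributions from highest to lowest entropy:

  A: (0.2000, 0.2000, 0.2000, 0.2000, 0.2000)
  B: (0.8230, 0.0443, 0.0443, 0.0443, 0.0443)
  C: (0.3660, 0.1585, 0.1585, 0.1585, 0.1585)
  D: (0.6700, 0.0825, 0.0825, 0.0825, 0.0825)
A > C > D > B

Key insight: Entropy is maximized by uniform distributions and minimized by concentrated distributions.

Entropies:
  H(A) = 2.3219 bits
  H(B) = 1.0275 bits
  H(C) = 2.2156 bits
  H(D) = 1.5749 bits

Ranking: A > C > D > B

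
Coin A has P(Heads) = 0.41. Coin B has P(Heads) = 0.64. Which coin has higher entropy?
A

For binary distributions, entropy is maximized at p=0.5 and decreases as p moves toward 0 or 1.

H(A) = H(0.41) = 0.9765 bits
H(B) = H(0.64) = 0.9427 bits

Distribution A (p=0.41) is closer to uniform (p=0.5), so it has higher entropy.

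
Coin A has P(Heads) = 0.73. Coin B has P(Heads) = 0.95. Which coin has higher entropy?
A

For binary distributions, entropy is maximized at p=0.5 and decreases as p moves toward 0 or 1.

H(A) = H(0.73) = 0.8415 bits
H(B) = H(0.95) = 0.2864 bits

Distribution A (p=0.73) is closer to uniform (p=0.5), so it has higher entropy.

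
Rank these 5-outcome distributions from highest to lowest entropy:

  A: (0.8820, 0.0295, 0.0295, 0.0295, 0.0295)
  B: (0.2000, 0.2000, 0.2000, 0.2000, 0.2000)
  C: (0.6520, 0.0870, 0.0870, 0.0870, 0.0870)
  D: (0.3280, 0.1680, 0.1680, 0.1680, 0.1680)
B > D > C > A

Key insight: Entropy is maximized by uniform distributions and minimized by concentrated distributions.

Entropies:
  H(A) = 0.7596 bits
  H(B) = 2.3219 bits
  H(C) = 1.6283 bits
  H(D) = 2.2569 bits

Ranking: B > D > C > A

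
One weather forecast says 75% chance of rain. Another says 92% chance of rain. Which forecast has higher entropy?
75% forecast

Treat each forecast as a Bernoulli distribution. Binary entropy is maximized at p=0.5 and falls off symmetrically toward 0 or 1. The 75% forecast is closer to 50%, so it is more uncertain. H(75%) ≈ 0.811 bits, H(92%) ≈ 0.402 bits.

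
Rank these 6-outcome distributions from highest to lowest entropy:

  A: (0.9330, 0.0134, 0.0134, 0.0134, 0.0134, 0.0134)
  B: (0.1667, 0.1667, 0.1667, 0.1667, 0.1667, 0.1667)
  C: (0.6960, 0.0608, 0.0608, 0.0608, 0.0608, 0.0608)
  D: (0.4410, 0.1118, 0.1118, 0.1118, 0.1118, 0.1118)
B > D > C > A

Key insight: Entropy is maximized by uniform distributions and minimized by concentrated distributions.

Entropies:
  H(A) = 0.5102 bits
  H(B) = 2.5850 bits
  H(C) = 1.5920 bits
  H(D) = 2.2879 bits

Ranking: B > D > C > A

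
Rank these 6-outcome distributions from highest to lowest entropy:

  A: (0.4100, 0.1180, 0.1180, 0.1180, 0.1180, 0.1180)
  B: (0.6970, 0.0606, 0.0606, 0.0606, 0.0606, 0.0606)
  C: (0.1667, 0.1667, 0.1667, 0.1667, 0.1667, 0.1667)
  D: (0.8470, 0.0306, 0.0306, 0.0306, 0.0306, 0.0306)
C > A > B > D

Key insight: Entropy is maximized by uniform distributions and minimized by concentrated distributions.

Entropies:
  H(A) = 2.3464 bits
  H(B) = 1.5885 bits
  H(C) = 2.5850 bits
  H(D) = 0.9726 bits

Ranking: C > A > B > D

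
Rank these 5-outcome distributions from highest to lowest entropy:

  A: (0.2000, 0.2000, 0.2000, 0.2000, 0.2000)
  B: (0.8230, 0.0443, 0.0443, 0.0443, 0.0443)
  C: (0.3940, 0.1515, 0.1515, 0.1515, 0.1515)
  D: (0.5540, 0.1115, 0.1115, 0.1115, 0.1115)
A > C > D > B

Key insight: Entropy is maximized by uniform distributions and minimized by concentrated distributions.

Entropies:
  H(A) = 2.3219 bits
  H(B) = 1.0275 bits
  H(C) = 2.1793 bits
  H(D) = 1.8836 bits

Ranking: A > C > D > B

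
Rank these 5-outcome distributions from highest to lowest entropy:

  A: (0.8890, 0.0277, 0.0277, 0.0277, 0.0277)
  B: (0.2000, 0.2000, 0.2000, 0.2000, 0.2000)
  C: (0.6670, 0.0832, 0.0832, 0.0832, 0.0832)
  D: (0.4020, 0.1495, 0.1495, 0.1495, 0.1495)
B > D > C > A

Key insight: Entropy is maximized by uniform distributions and minimized by concentrated distributions.

Entropies:
  H(A) = 0.7249 bits
  H(B) = 2.3219 bits
  H(C) = 1.5840 bits
  H(D) = 2.1681 bits

Ranking: B > D > C > A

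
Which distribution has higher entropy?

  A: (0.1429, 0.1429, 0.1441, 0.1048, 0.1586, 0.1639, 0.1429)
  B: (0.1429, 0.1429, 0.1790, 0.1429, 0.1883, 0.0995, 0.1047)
A

Both distributions are close to uniform, making this a harder comparison.

H(A) = 2.7960 bits
H(B) = 2.7730 bits

The distribution closer to uniform has higher entropy.
Answer: A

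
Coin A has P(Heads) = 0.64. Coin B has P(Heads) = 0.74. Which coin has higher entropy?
A

For binary distributions, entropy is maximized at p=0.5 and decreases as p moves toward 0 or 1.

H(A) = H(0.64) = 0.9427 bits
H(B) = H(0.74) = 0.8267 bits

Distribution A (p=0.64) is closer to uniform (p=0.5), so it has higher entropy.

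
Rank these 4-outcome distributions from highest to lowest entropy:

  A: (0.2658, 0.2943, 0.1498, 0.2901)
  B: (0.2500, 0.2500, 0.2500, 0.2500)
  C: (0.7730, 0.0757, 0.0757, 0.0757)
B > A > C

Key insight: Entropy is maximized by uniform distributions and minimized by concentrated distributions.

- Uniform distributions have maximum entropy log₂(4) = 2.0000 bits
- The more "peaked" or concentrated a distribution, the lower its entropy

Entropies:
  H(A) = 1.9557 bits
  H(B) = 2.0000 bits
  H(C) = 1.1325 bits

Ranking: B > A > C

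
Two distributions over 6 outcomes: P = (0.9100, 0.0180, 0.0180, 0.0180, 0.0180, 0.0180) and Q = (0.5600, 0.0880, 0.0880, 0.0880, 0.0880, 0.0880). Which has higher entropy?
Q

P is highly concentrated on one outcome (91%), making it nearly deterministic. Q spreads its mass more evenly (max 56%). The more spread-out distribution has higher entropy: H(P) ≈ 0.645 bits, H(Q) ≈ 2.011 bits.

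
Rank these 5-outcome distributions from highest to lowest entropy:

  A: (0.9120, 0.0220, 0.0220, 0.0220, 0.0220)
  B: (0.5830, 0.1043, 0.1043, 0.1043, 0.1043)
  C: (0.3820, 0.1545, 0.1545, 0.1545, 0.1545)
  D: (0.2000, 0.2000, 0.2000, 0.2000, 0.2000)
D > C > B > A

Key insight: Entropy is maximized by uniform distributions and minimized by concentrated distributions.

Entropies:
  H(A) = 0.6058 bits
  H(B) = 1.8140 bits
  H(C) = 2.1954 bits
  H(D) = 2.3219 bits

Ranking: D > C > B > A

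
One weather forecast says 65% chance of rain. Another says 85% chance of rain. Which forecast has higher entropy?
65% forecast

Treat each forecast as a Bernoulli distribution. Binary entropy is maximized at p=0.5 and falls off symmetrically toward 0 or 1. The 65% forecast is closer to 50%, so it is more uncertain. H(65%) ≈ 0.934 bits, H(85%) ≈ 0.610 bits.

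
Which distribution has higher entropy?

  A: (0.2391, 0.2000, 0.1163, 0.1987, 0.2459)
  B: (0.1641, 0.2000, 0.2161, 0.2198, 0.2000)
B

Both distributions are close to uniform, making this a harder comparison.

H(A) = 2.2799 bits
H(B) = 2.3147 bits

The distribution closer to uniform has higher entropy.
Answer: B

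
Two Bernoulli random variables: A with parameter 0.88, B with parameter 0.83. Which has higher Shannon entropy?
B

For binary distributions, entropy is maximized at p=0.5 and decreases as p moves toward 0 or 1.

H(A) = H(0.88) = 0.5294 bits
H(B) = H(0.83) = 0.6577 bits

Distribution B (p=0.83) is closer to uniform (p=0.5), so it has higher entropy.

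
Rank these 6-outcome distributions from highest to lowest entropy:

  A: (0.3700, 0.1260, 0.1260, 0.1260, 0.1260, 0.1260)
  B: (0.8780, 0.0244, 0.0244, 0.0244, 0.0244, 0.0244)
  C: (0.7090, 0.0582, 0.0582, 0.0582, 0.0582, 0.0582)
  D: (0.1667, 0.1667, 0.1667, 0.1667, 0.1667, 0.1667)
D > A > C > B

Key insight: Entropy is maximized by uniform distributions and minimized by concentrated distributions.

Entropies:
  H(A) = 2.4135 bits
  H(B) = 0.8184 bits
  H(C) = 1.5457 bits
  H(D) = 2.5850 bits

Ranking: D > A > C > B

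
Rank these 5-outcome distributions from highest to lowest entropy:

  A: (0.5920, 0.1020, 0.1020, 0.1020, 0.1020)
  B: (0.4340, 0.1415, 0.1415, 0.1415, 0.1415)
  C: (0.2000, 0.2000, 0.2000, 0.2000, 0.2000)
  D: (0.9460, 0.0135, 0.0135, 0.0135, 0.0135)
C > B > A > D

Key insight: Entropy is maximized by uniform distributions and minimized by concentrated distributions.

Entropies:
  H(A) = 1.7914 bits
  H(B) = 2.1194 bits
  H(C) = 2.3219 bits
  H(D) = 0.4112 bits

Ranking: C > B > A > D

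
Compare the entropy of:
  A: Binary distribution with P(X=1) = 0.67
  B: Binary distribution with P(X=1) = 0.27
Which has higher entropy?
A

For binary distributions, entropy is maximized at p=0.5 and decreases as p moves toward 0 or 1.

H(A) = H(0.67) = 0.9149 bits
H(B) = H(0.27) = 0.8415 bits

Distribution A (p=0.67) is closer to uniform (p=0.5), so it has higher entropy.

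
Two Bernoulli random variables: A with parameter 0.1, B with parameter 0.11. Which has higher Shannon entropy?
B

For binary distributions, entropy is maximized at p=0.5 and decreases as p moves toward 0 or 1.

H(A) = H(0.1) = 0.4690 bits
H(B) = H(0.11) = 0.4999 bits

Distribution B (p=0.11) is closer to uniform (p=0.5), so it has higher entropy.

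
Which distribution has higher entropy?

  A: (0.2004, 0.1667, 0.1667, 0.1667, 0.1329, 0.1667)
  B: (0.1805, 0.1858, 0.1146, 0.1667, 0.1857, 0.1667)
A

Both distributions are close to uniform, making this a harder comparison.

H(A) = 2.5750 bits
H(B) = 2.5679 bits

The distribution closer to uniform has higher entropy.
Answer: A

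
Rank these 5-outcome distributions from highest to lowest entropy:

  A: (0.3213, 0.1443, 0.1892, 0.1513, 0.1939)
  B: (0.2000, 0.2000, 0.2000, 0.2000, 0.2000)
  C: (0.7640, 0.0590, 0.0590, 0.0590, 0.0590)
B > A > C

Key insight: Entropy is maximized by uniform distributions and minimized by concentrated distributions.

- Uniform distributions have maximum entropy log₂(5) = 2.3219 bits
- The more "peaked" or concentrated a distribution, the lower its entropy

Entropies:
  H(A) = 2.2549 bits
  H(B) = 2.3219 bits
  H(C) = 1.2603 bits

Ranking: B > A > C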